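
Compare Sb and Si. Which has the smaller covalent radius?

Si is in period 3, group 14; Sb is in period 5, group 15.
Atomic radius shrinks across a period as nuclear charge pulls the same shell inward, and grows down a group as new shells are added.
Here both period and group differ, so the two effects have to be weighed against each other.
Sb > Si: the two effects oppose for this pair; the down-group effect wins (140 vs 116 pm).
For reference (pm): Si 116, Sb 140.
So Si has the smaller covalent radius (Si < Sb).

Si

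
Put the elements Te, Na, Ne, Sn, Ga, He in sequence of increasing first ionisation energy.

Across a period the outer electron is held more tightly (higher IE₁); down a group it sits in a higher shell, more shielded, and comes off more easily.
Neither a single period nor a single group — weigh both effects.
Ga > Na: the two effects oppose for this pair; the across-period effect wins (579 vs 496 kJ/mol).
Sn > Ga: the two effects oppose for this pair; the across-period effect wins (709 vs 579 kJ/mol).
Te > Sn: Te lies to the right of Sn in period 5, so the across-period effect alone puts Te higher.
Ne > Te: both effects reinforce here, so Ne is clearly the higher of the two.
He > Ne: He sits above Ne in group 18, so the down-group effect alone puts He higher.
Approximate values (kJ/mol): He 2372, Ne 2081, Na 496, Ga 579, Sn 709, Te 869.
So from lowest to highest: Na < Ga < Sn < Te < Ne < He.

Na < Ga < Sn < Te < Ne < He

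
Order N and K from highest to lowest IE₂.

Consider each +1 ion: N⁺ still has 4 valence electrons; K⁺ is the bare [Ar] core.
Pulling an electron out of a noble-gas core costs far more than removing a remaining valence electron, so K sits at the high end of IE_2.
Tabulated IE_2 (kJ/mol): N 2856, K 3052.
So the second ionization energies run N < K.

K > N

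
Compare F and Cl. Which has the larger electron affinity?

F is in period 2, group 17; Cl is in period 3, group 17.
EA tends to increase across a period and decrease down a group, though the pattern is less regular than for IE or radius.
All are in group 17; the group trend (electron affinity increases up the group) applies, with the exception below.
Note the exception: Cl has a higher electron affinity than F, contrary to the simple trend — F's small 2p subshell makes the incoming electron feel strong e⁻–e⁻ repulsion, so Cl actually releases more energy on gaining an electron.
For reference (kJ/mol): F 328, Cl 349.
So Cl has the larger electron affinity (Cl > F).

Cl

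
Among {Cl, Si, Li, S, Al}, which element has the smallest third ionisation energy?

Al

After 2 electrons have been removed, what remains? Cl²⁺ still has 5 valence electrons; Si²⁺ still has 2 valence electrons; Li²⁺ is already 1 electron into the core; S²⁺ still has 4 valence electrons; Al²⁺ still has 1 valence electron.
Core electrons are held far more tightly than valence electrons, so Li tops the IE_3 order.
Valence configurations: Cl²⁺ [Ne]3s²3p³, Si²⁺ [Ne]3s², S²⁺ [Ne]3s²3p², Al²⁺ [Ne]3s¹.
The numbers (kJ/mol): Cl 3822, Si 3232, Li 11815, S 3357, Al 2745.
Hence IE_3: Al < Si < S < Cl < Li.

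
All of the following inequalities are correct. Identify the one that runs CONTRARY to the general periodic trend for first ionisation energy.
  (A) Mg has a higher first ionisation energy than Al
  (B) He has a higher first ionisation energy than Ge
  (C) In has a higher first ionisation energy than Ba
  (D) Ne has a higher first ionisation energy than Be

(A)

The general trend: first ionisation energy increases across a period and decreases down a group.
(A) Mg (period 3, group 2) vs Al (period 3, group 13): the stated order contradicts the simple trend.
(B) He (period 1, group 18) vs Ge (period 4, group 14): the stated order agrees with the simple trend.
(C) In (period 5, group 13) vs Ba (period 6, group 2): the stated order agrees with the simple trend.
(D) Ne (period 2, group 18) vs Be (period 2, group 2): the stated order agrees with the simple trend.
The exception is (A): Al's single 3p electron is easier to remove than one from Mg's filled 3s².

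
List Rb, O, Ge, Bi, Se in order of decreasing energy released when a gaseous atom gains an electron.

Se > O > Ge > Bi > Rb

O is in period 2, group 16; Ge is in period 4, group 14; Se is in period 4, group 16; Rb is in period 5, group 1; Bi is in period 6, group 15.
Atoms with high Z_eff and room in the valence shell (especially the halogens) have the most exothermic electron affinities.
Neither a single period nor a single group — weigh both effects.
Bi > Rb: the two effects oppose for this pair; the across-period effect wins (91 vs 47 kJ/mol).
Ge > Bi: the two effects oppose for this pair; the down-group effect wins (119 vs 91 kJ/mol).
O > Ge: relative to Ge, both the across-period and down-group shifts push O's electron affinity up.
Se > O: this pair runs against the simple trend — see the exception note.
Note the exception: Se has a higher electron affinity than O, contrary to the simple trend — O's compact 2p subshell gives strong electron–electron repulsion on the added electron.
Approximate values (kJ/mol): O 141, Ge 119, Se 195, Rb 47, Bi 91.
So from highest to lowest: Se > O > Ge > Bi > Rb.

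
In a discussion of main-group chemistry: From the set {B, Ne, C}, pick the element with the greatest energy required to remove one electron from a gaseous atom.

Removing the outermost electron gets harder across a period and easier down a group.
All lie in period 2, so first ionization energy increases left to right.
The greatest energy required to remove one electron from a gaseous atom among these belongs to Ne.

Ne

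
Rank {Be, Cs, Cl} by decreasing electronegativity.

Electronegativity increases across a period and decreases down a group, tracking effective nuclear charge and atomic size.
Neither a single period nor a single group — weigh both effects.
Be > Cs: relative to Cs, both the across-period and down-group shifts push Be's electronegativity up.
Cl > Be: period and group pull opposite ways; the across-period shift dominates (3.16 vs 1.57).
For reference (Pauling): Be 1.57, Cl 3.16, Cs 0.79.
So from highest to lowest: Cl > Be > Cs.

Cl, Be, Cs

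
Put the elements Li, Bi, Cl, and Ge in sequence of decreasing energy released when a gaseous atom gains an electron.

Cl > Ge > Bi > Li

Li is in period 2, group 1; Cl is in period 3, group 17; Ge is in period 4, group 14; Bi is in period 6, group 15.
Adding an electron releases more energy for atoms nearer the top right (short of the noble gases).
Neither a single period nor a single group — weigh both effects.
Bi > Li: period and group pull opposite ways; the across-period shift dominates (91 vs 60 kJ/mol).
Ge > Bi: period and group pull opposite ways; the down-group shift dominates (119 vs 91 kJ/mol).
Cl > Ge: relative to Ge, both the across-period and down-group shifts push Cl's electron affinity up.
Tabulated electron affinity (kJ/mol): Li 60, Cl 349, Ge 119, Bi 91.
So from highest to lowest: Cl > Ge > Bi > Li.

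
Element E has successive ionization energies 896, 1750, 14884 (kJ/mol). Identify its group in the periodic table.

Group 2

Look for the largest jump between consecutive ionization energies: IE3/IE2 ≈ 8.5, far larger than any earlier ratio.
That jump marks the point where a core electron is being removed. So the atom has 2 valence electrons.
A main-group element with 2 valence electrons is in group 2.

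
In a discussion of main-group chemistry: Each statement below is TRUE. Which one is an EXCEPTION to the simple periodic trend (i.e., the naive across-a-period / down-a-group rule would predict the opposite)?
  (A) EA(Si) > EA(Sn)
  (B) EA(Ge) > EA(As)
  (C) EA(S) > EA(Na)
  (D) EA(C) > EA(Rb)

(B)

The general trend: electron affinity increases across a period and decreases down a group.
(A) Si (period 3, group 14) vs Sn (period 5, group 14): the stated order agrees with the simple trend.
(B) Ge (period 4, group 14) vs As (period 4, group 15): the stated order contradicts the simple trend.
(C) S (period 3, group 16) vs Na (period 3, group 1): the stated order agrees with the simple trend.
(D) C (period 2, group 14) vs Rb (period 5, group 1): the stated order agrees with the simple trend.
The exception is (B): adding an electron to As's half-filled 4p³ is unfavourable, so Ge (4p²) has the more exothermic EA.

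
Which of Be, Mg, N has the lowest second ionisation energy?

Mg

Consider each +1 ion: Be⁺ still has 1 valence electron; Mg⁺ still has 1 valence electron; N⁺ still has 4 valence electrons.
All are still removing valence electrons, so compare the +1 ions as you would atoms: IE_2 generally rises across a period (higher Z_eff) and falls down a group (larger shell), subject to the usual subshell exceptions.
Valence configurations: Be⁺ [He]2s¹, Mg⁺ [Ne]3s¹, N⁺ [He]2s²2p².
The numbers (kJ/mol): Be 1757, Mg 1451, N 2856.
Hence IE_2: Mg < Be < N.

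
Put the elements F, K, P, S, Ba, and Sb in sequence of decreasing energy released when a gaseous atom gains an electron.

F, S, Sb, P, K, Ba

F is in period 2, group 17; P is in period 3, group 15; S is in period 3, group 16; K is in period 4, group 1; Sb is in period 5, group 15; Ba is in period 6, group 2.
Electron affinity generally becomes more exothermic across a period toward the halogens and less exothermic down a group.
These span different periods and groups, so the two trends combine.
K > Ba: the two effects oppose for this pair; the down-group effect wins (48 vs 14 kJ/mol).
P > K: both effects reinforce here, so P is clearly the higher of the two.
Sb > P: this pair runs against the simple trend — see the exception note.
S > Sb: both effects reinforce here, so S is clearly the higher of the two.
F > S: both effects reinforce here, so F is clearly the higher of the two.
Note the exception: Sb has a higher electron affinity than P, contrary to the simple trend — both are half-filled np³, but the pairing/repulsion penalty for the added electron shrinks as the p orbitals become larger and more diffuse down the group, and for Sb that outweighs the weaker nuclear attraction.
Approximate values (kJ/mol): F 328, P 72, S 200, K 48, Sb 103, Ba 14.
So from highest to lowest: F > S > Sb > P > K > Ba.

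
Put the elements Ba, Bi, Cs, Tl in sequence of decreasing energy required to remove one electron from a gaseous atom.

Bi > Tl > Ba > Cs

Cs is in period 6, group 1; Ba is in period 6, group 2; Tl is in period 6, group 13; Bi is in period 6, group 15.
IE₁ increases left→right with effective nuclear charge and decreases top→bottom as the valence shell moves farther out.
All lie in period 6, so first ionization energy increases left to right.
So from highest to lowest: Bi > Tl > Ba > Cs.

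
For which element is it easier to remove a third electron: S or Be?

The third ionization energy removes an electron from the +2 ion. For each element: S²⁺ still has 4 valence electrons; Be²⁺ is the bare [He] core.
Core electrons are held far more tightly than valence electrons, so Be tops the IE_3 order.
The numbers (kJ/mol): S 3357, Be 14849.
So the third ionization energies run S < Be.

S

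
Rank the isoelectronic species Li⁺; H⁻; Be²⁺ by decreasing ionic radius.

All of these have 2 electrons, so size is governed by nuclear charge alone: the more protons, the stronger the pull on the same electron cloud, and the smaller the ion.
Nuclear charges: Be²⁺ (Z=4), Li⁺ (Z=3), H⁻ (Z=1).
Largest to smallest: H⁻ > Li⁺ > Be²⁺.

H⁻, Li⁺, Be²⁺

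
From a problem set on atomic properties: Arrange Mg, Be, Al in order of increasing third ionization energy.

Al, Mg, Be

The third ionization energy removes an electron from the +2 ion. For each element: Mg²⁺ is the bare [Ne] core; Be²⁺ is the bare [He] core; Al²⁺ still has 1 valence electron.
Breaking into a closed-shell core is much more expensive than removing a leftover valence electron — Mg and Be have the largest IE_3 here.
Approximate IE_3 values (kJ/mol): Mg 7733, Be 14849, Al 2745.
Hence IE_3: Al < Mg < Be.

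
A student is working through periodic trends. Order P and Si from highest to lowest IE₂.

P > Si

After 1 electron has been removed, what remains? P⁺ still has 4 valence electrons; Si⁺ still has 3 valence electrons.
All are still removing valence electrons, so compare the +1 ions as you would atoms: IE_2 generally rises across a period (higher Z_eff) and falls down a group (larger shell), subject to the usual subshell exceptions.
Valence configurations: P⁺ [Ne]3s²3p², Si⁺ [Ne]3s²3p¹.
Approximate IE_2 values (kJ/mol): P 1907, Si 1577.
So the second ionization energies run Si < P.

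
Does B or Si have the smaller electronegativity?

B is in period 2, group 13; Si is in period 3, group 14.
Electronegativity increases across a period and decreases down a group, tracking effective nuclear charge and atomic size.
A diagonal step moves right (one effect) and down (the opposite effect) at once.
B > Si: period and group pull opposite ways; the down-group shift dominates (2.04 vs 1.90).
For reference (Pauling): B 2.04, Si 1.90.
So Si has the smaller electronegativity (Si < B).

Si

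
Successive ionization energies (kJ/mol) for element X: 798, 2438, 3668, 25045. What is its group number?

Group 13

Look for the largest jump between consecutive ionization energies: IE4/IE3 ≈ 6.8, far larger than any earlier ratio.
That jump marks the point where a core electron is being removed. So the atom has 3 valence electrons.
A main-group element with 3 valence electrons is in group 13.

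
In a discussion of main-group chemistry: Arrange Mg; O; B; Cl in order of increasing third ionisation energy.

Consider each +2 ion: Mg²⁺ is the bare [Ne] core; O²⁺ still has 4 valence electrons; B²⁺ still has 1 valence electron; Cl²⁺ still has 5 valence electrons.
Core electrons are held far more tightly than valence electrons, so Mg tops the IE_3 order.
Valence configurations: O²⁺ [He]2s²2p², B²⁺ [He]2s¹, Cl²⁺ [Ne]3s²3p³.
Tabulated IE_3 (kJ/mol): Mg 7733, O 5300, B 3660, Cl 3822.
Hence IE_3: B < Cl < O < Mg.

B < Cl < O < Mg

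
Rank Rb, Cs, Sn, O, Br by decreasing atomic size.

Cs, Rb, Sn, Br, O

Atomic radius shrinks across a period as nuclear charge pulls the same shell inward, and grows down a group as new shells are added.
These span different periods and groups, so the two trends combine.
Br > O: the two effects oppose for this pair; the down-group effect wins (114 vs 63 pm).
Sn > Br: both effects reinforce here, so Sn is clearly the larger of the two.
Rb > Sn: both are in period 5; the period trend gives Rb the larger value.
Cs > Rb: they share group 1; the group trend gives Cs the larger value.
For reference (pm): O 63, Br 114, Rb 210, Sn 140, Cs 232.
So from largest to smallest: Cs > Rb > Sn > Br > O.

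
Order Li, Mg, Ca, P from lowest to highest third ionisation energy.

P, Ca, Mg, Li

IE_3 is the cost of taking one more electron from the +2 cation: Li²⁺ is already 1 electron into the core; Mg²⁺ is the bare [Ne] core; Ca²⁺ is the bare [Ar] core; P²⁺ still has 3 valence electrons.
Breaking into a closed-shell core is much more expensive than removing a leftover valence electron — Ca, Mg and Li have the largest IE_3 here.
The numbers (kJ/mol): Li 11815, Mg 7733, Ca 4912, P 2914.
Hence IE_3: P < Ca < Mg < Li.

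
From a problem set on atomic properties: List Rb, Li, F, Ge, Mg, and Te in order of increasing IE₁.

Rb, Li, Mg, Ge, Te, F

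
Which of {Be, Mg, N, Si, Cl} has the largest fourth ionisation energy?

Be

After 3 electrons have been removed, what remains? Be³⁺ is already 1 electron into the core; Mg³⁺ is already 1 electron into the core; N³⁺ still has 2 valence electrons; Si³⁺ still has 1 valence electron; Cl³⁺ still has 4 valence electrons.
Pulling an electron out of a noble-gas core costs far more than removing a remaining valence electron, so Mg and Be sit at the high end of IE_4.
Valence configurations: N³⁺ [He]2s², Si³⁺ [Ne]3s¹, Cl³⁺ [Ne]3s²3p².
Tabulated IE_4 (kJ/mol): Be 21007, Mg 10543, N 7475, Si 4356, Cl 5159.
Hence IE_4: Si < Cl < N < Mg < Be.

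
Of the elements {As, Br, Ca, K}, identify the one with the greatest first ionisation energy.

Br

K is in period 4, group 1; Ca is in period 4, group 2; As is in period 4, group 15; Br is in period 4, group 17.
First ionization energy rises across a period (greater Z_eff holds electrons more tightly) and falls down a group (valence electrons are farther from the nucleus).
All lie in period 4, so first ionization energy increases left to right.
The greatest first ionisation energy among these belongs to Br.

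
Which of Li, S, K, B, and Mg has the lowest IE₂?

IE_2 is the cost of taking one more electron from the +1 cation: Li⁺ is the bare [He] core; S⁺ still has 5 valence electrons; K⁺ is the bare [Ar] core; B⁺ still has 2 valence electrons; Mg⁺ still has 1 valence electron.
Core electrons are held far more tightly than valence electrons, so K and Li top the IE_2 order.
Valence configurations: S⁺ [Ne]3s²3p³, B⁺ [He]2s², Mg⁺ [Ne]3s¹.
The numbers (kJ/mol): Li 7298, S 2252, K 3052, B 2427, Mg 1451.
Putting it together, IE_2: Mg < S < B < K < Li.

Mg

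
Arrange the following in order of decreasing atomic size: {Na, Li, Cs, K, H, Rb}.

H is in period 1, group 1; Li is in period 2, group 1; Na is in period 3, group 1; K is in period 4, group 1; Rb is in period 5, group 1; Cs is in period 6, group 1.
Moving right in a period, electrons are added to the same shell under a stronger nuclear pull, so atoms get smaller; moving down, a new shell is opened and atoms get larger.
All are in group 1, so atomic radius increases down the group.
So from largest to smallest: Cs > Rb > K > Na > Li > H.

Cs > Rb > K > Na > Li > H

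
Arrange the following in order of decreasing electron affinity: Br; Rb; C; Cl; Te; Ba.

Cl, Br, Te, C, Rb, Ba

Adding an electron releases more energy for atoms nearer the top right (short of the noble gases).
Here both period and group differ, so the two effects have to be weighed against each other.
Rb > Ba: the two effects oppose for this pair; the down-group effect wins (47 vs 14 kJ/mol).
C > Rb: relative to Rb, both the across-period and down-group shifts push C's electron affinity up.
Te > C: period and group pull opposite ways; the across-period shift dominates (190 vs 122 kJ/mol).
Br > Te: relative to Te, both the across-period and down-group shifts push Br's electron affinity up.
Cl > Br: they share group 17; the group trend gives Cl the larger value.
For reference (kJ/mol): C 122, Cl 349, Br 325, Rb 47, Te 190, Ba 14.
So from highest to lowest: Cl > Br > Te > C > Rb > Ba.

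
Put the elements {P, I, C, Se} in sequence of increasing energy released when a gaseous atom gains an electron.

P < C < Se < I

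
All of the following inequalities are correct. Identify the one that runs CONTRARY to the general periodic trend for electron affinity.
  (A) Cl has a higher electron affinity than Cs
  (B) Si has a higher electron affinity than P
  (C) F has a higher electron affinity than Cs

(B)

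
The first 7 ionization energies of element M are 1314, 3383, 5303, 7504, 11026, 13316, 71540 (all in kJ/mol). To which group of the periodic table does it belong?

Group 16

Look for the largest jump between consecutive ionization energies: IE7/IE6 ≈ 5.4, far larger than any earlier ratio.
That jump marks the point where a core electron is being removed. So the atom has 6 valence electrons.
A main-group element with 6 valence electrons is in group 16.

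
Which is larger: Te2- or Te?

Te2-

Forming Te2- adds 2 electrons to Te. More electron–electron repulsion in the same shell, with unchanged nuclear charge, lets the cloud expand.
An anion is larger than its parent atom: Te2- > Te.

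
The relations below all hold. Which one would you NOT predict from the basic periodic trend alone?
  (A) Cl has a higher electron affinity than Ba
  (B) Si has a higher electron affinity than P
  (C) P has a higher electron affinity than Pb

The general trend: electron affinity increases across a period and decreases down a group.
(A) Cl (period 3, group 17) vs Ba (period 6, group 2): the stated order agrees with the simple trend.
(B) Si (period 3, group 14) vs P (period 3, group 15): the stated order contradicts the simple trend.
(C) P (period 3, group 15) vs Pb (period 6, group 14): the stated order agrees with the simple trend.
The exception is (B): adding an electron to P's half-filled 3p³ is unfavourable, so Si (3p²) has the more exothermic EA.

(B)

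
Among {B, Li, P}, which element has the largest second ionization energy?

Li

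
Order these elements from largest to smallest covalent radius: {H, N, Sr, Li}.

H is in period 1, group 1; Li is in period 2, group 1; N is in period 2, group 15; Sr is in period 5, group 2.
Across a period the added protons contract the valence shell; down a group each new principal shell makes the atom larger.
Here both period and group differ, so the two effects have to be weighed against each other.
N > H: the two effects oppose for this pair; the down-group effect wins (71 vs 32 pm).
Li > N: Li lies to the left of N in period 2, so the across-period effect alone puts Li larger.
Sr > Li: period and group pull opposite ways; the down-group shift dominates (185 vs 133 pm).
For reference (pm): H 32, Li 133, N 71, Sr 185.
So from largest to smallest: Sr > Li > N > H.

Sr > Li > N > H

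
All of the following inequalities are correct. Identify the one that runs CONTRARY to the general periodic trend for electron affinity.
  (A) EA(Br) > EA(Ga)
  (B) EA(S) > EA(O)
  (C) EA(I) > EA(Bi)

The general trend: electron affinity increases across a period and decreases down a group.
(A) Br (period 4, group 17) vs Ga (period 4, group 13): the stated order agrees with the simple trend.
(B) S (period 3, group 16) vs O (period 2, group 16): the stated order contradicts the simple trend.
(C) I (period 5, group 17) vs Bi (period 6, group 15): the stated order agrees with the simple trend.
The exception is (B): the compact 2p subshell of O repels the added electron more than S's larger 3p does.

(B)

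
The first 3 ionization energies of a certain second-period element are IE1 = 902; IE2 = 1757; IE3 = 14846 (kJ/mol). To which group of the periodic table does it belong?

Look for the largest jump between consecutive ionization energies: IE3/IE2 ≈ 8.4, far larger than any earlier ratio.
That jump marks the point where a core electron is being removed. So the atom has 2 valence electrons.
A main-group element with 2 valence electrons is in group 2.

Group 2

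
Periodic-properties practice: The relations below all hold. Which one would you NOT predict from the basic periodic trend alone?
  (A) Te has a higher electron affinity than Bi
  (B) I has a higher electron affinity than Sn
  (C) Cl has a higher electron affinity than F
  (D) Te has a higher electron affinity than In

(C)

The general trend: electron affinity increases across a period and decreases down a group.
(A) Te (period 5, group 16) vs Bi (period 6, group 15): the stated order agrees with the simple trend.
(B) I (period 5, group 17) vs Sn (period 5, group 14): the stated order agrees with the simple trend.
(C) Cl (period 3, group 17) vs F (period 2, group 17): the stated order contradicts the simple trend.
(D) Te (period 5, group 16) vs In (period 5, group 13): the stated order agrees with the simple trend.
The exception is (C): F's small 2p subshell makes the incoming electron feel strong e⁻–e⁻ repulsion, so Cl actually releases more energy on gaining an electron.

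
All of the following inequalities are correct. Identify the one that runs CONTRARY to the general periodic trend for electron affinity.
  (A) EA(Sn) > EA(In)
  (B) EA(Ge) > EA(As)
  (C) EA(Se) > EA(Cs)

(B)

The general trend: electron affinity increases across a period and decreases down a group.
(A) Sn (period 5, group 14) vs In (period 5, group 13): the stated order agrees with the simple trend.
(B) Ge (period 4, group 14) vs As (period 4, group 15): the stated order contradicts the simple trend.
(C) Se (period 4, group 16) vs Cs (period 6, group 1): the stated order agrees with the simple trend.
The exception is (B): adding an electron to As's half-filled 4p³ is unfavourable, so Ge (4p²) has the more exothermic EA.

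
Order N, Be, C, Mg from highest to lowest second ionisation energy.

N > C > Be > Mg

The second ionization energy removes an electron from the +1 ion. For each element: N⁺ still has 4 valence electrons; Be⁺ still has 1 valence electron; C⁺ still has 3 valence electrons; Mg⁺ still has 1 valence electron.
All are still removing valence electrons, so compare the +1 ions as you would atoms: IE_2 generally rises across a period (higher Z_eff) and falls down a group (larger shell), subject to the usual subshell exceptions.
Valence configurations: N⁺ [He]2s²2p², Be⁺ [He]2s¹, C⁺ [He]2s²2p¹, Mg⁺ [Ne]3s¹.
The numbers (kJ/mol): N 2856, Be 1757, C 2353, Mg 1451.
So the second ionization energies run Mg < Be < C < N.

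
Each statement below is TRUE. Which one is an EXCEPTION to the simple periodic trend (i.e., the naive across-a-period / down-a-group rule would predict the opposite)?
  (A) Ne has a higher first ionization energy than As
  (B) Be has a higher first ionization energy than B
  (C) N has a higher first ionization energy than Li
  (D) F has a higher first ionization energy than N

The general trend: first ionization energy increases across a period and decreases down a group.
(A) Ne (period 2, group 18) vs As (period 4, group 15): the stated order agrees with the simple trend.
(B) Be (period 2, group 2) vs B (period 2, group 13): the stated order contradicts the simple trend.
(C) N (period 2, group 15) vs Li (period 2, group 1): the stated order agrees with the simple trend.
(D) F (period 2, group 17) vs N (period 2, group 15): the stated order agrees with the simple trend.
The exception is (B): removing B's lone 2p electron is easier than breaking Be's filled 2s².

(B)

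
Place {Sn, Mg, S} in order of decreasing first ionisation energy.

S > Mg > Sn

Mg is in period 3, group 2; S is in period 3, group 16; Sn is in period 5, group 14.
IE₁ increases left→right with effective nuclear charge and decreases top→bottom as the valence shell moves farther out.
Neither a single period nor a single group — weigh both effects.
Mg > Sn: the two effects oppose for this pair; the down-group effect wins (738 vs 709 kJ/mol).
S > Mg: S lies to the right of Mg in period 3, so the across-period effect alone puts S higher.
Approximate values (kJ/mol): Mg 738, S 1000, Sn 709.
So from highest to lowest: S > Mg > Sn.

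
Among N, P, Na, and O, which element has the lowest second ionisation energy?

P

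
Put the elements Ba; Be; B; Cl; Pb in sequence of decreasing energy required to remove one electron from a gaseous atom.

Cl, Be, B, Pb, Ba

Be is in period 2, group 2; B is in period 2, group 13; Cl is in period 3, group 17; Ba is in period 6, group 2; Pb is in period 6, group 14.
IE₁ increases left→right with effective nuclear charge and decreases top→bottom as the valence shell moves farther out.
Neither a single period nor a single group — weigh both effects.
Pb > Ba: both are in period 6; the period trend gives Pb the larger value.
B > Pb: the two effects oppose for this pair; the down-group effect wins (801 vs 716 kJ/mol).
Be > B: this pair runs against the simple trend — see the exception note.
Cl > Be: the two effects oppose for this pair; the across-period effect wins (1251 vs 900 kJ/mol).
Note the exception: Be has a higher first ionization energy than B, contrary to the simple trend — removing B's lone 2p electron is easier than breaking Be's filled 2s².
Approximate values (kJ/mol): Be 900, B 801, Cl 1251, Ba 503, Pb 716.
So from highest to lowest: Cl > Be > B > Pb > Ba.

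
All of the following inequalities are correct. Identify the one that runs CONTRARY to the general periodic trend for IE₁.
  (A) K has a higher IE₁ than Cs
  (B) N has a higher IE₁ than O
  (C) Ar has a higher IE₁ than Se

The general trend: IE₁ increases across a period and decreases down a group.
(A) K (period 4, group 1) vs Cs (period 6, group 1): the stated order agrees with the simple trend.
(B) N (period 2, group 15) vs O (period 2, group 16): the stated order contradicts the simple trend.
(C) Ar (period 3, group 18) vs Se (period 4, group 16): the stated order agrees with the simple trend.
The exception is (B): pairing an electron in O's 2p⁴ costs repulsion energy, so O ionizes more easily than half-filled N (2p³).

(B)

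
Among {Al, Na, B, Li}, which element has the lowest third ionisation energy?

Al

IE_3 is the cost of taking one more electron from the +2 cation: Al²⁺ still has 1 valence electron; Na²⁺ is already 1 electron into the core; B²⁺ still has 1 valence electron; Li²⁺ is already 1 electron into the core.
Breaking into a closed-shell core is much more expensive than removing a leftover valence electron — Na and Li have the largest IE_3 here.
Valence configurations: Al²⁺ [Ne]3s¹, B²⁺ [He]2s¹.
Tabulated IE_3 (kJ/mol): Al 2745, Na 6910, B 3660, Li 11815.
Hence IE_3: Al < B < Na < Li.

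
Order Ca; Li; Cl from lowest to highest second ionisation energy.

Ca, Cl, Li

After 1 electron has been removed, what remains? Ca⁺ still has 1 valence electron; Li⁺ is the bare [He] core; Cl⁺ still has 6 valence electrons.
Breaking into a closed-shell core is much more expensive than removing a leftover valence electron — Li has the largest IE_2 here.
Valence configurations: Ca⁺ [Ar]4s¹, Cl⁺ [Ne]3s²3p⁴.
Approximate IE_2 values (kJ/mol): Ca 1145, Li 7298, Cl 2298.
Putting it together, IE_2: Ca < Cl < Li.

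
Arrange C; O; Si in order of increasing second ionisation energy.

The second ionization energy removes an electron from the +1 ion. For each element: C⁺ still has 3 valence electrons; O⁺ still has 5 valence electrons; Si⁺ still has 3 valence electrons.
All are still removing valence electrons, so compare the +1 ions as you would atoms: IE_2 generally rises across a period (higher Z_eff) and falls down a group (larger shell), subject to the usual subshell exceptions.
Valence configurations: C⁺ [He]2s²2p¹, O⁺ [He]2s²2p³, Si⁺ [Ne]3s²3p¹.
Approximate IE_2 values (kJ/mol): C 2353, O 3388, Si 1577.
Putting it together, IE_2: Si < C < O.

Si < C < O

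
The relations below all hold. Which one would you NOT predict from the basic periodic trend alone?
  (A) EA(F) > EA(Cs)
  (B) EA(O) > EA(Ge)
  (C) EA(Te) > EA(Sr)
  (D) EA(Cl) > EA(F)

The general trend: electron affinity increases across a period and decreases down a group.
(A) F (period 2, group 17) vs Cs (period 6, group 1): the stated order agrees with the simple trend.
(B) O (period 2, group 16) vs Ge (period 4, group 14): the stated order agrees with the simple trend.
(C) Te (period 5, group 16) vs Sr (period 5, group 2): the stated order agrees with the simple trend.
(D) Cl (period 3, group 17) vs F (period 2, group 17): the stated order contradicts the simple trend.
The exception is (D): F's small 2p subshell makes the incoming electron feel strong e⁻–e⁻ repulsion, so Cl actually releases more energy on gaining an electron.

(D)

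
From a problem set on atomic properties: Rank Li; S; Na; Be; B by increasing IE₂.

Be < S < B < Na < Li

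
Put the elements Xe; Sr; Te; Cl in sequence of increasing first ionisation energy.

IE₁ increases left→right with effective nuclear charge and decreases top→bottom as the valence shell moves farther out.
Neither a single period nor a single group — weigh both effects.
Te > Sr: Te lies to the right of Sr in period 5, so the across-period effect alone puts Te higher.
Xe > Te: both are in period 5; the period trend gives Xe the larger value.
Cl > Xe: period and group pull opposite ways; the down-group shift dominates (1251 vs 1170 kJ/mol).
For reference (kJ/mol): Cl 1251, Sr 550, Te 869, Xe 1170.
So from lowest to highest: Sr < Te < Xe < Cl.

Sr < Te < Xe < Cl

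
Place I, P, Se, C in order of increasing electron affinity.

P, C, Se, I

C is in period 2, group 14; P is in period 3, group 15; Se is in period 4, group 16; I is in period 5, group 17.
EA tends to increase across a period and decrease down a group, though the pattern is less regular than for IE or radius.
These sit on a diagonal, where the across-period and down-group effects partly cancel.
C > P: the two effects oppose for this pair; the down-group effect wins (122 vs 72 kJ/mol).
Se > C: period and group pull opposite ways; the across-period shift dominates (195 vs 122 kJ/mol).
I > Se: the two effects oppose for this pair; the across-period effect wins (295 vs 195 kJ/mol).
Approximate values (kJ/mol): C 122, P 72, Se 195, I 295.
So from lowest to highest: P < C < Se < I.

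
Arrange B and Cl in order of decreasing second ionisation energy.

After 1 electron has been removed, what remains? B⁺ still has 2 valence electrons; Cl⁺ still has 6 valence electrons.
All are still removing valence electrons, so compare the +1 ions as you would atoms: IE_2 generally rises across a period (higher Z_eff) and falls down a group (larger shell), subject to the usual subshell exceptions.
Valence configurations: B⁺ [He]2s², Cl⁺ [Ne]3s²3p⁴.
Tabulated IE_2 (kJ/mol): B 2427, Cl 2298.
Overall IE_2 order: Cl < B.

B > Cl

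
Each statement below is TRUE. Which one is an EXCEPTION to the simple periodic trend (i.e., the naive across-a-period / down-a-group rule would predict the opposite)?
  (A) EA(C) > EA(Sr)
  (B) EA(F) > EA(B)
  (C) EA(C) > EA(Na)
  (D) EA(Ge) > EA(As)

(D)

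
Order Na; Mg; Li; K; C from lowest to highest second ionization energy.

Consider each +1 ion: Na⁺ is the bare [Ne] core; Mg⁺ still has 1 valence electron; Li⁺ is the bare [He] core; K⁺ is the bare [Ar] core; C⁺ still has 3 valence electrons.
Core electrons are held far more tightly than valence electrons, so K, Na and Li top the IE_2 order.
Valence configurations: Mg⁺ [Ne]3s¹, C⁺ [He]2s²2p¹.
Approximate IE_2 values (kJ/mol): Na 4562, Mg 1451, Li 7298, K 3052, C 2353.
Overall IE_2 order: Mg < C < K < Na < Li.

Mg < C < K < Na < Li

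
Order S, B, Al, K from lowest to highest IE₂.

Al < S < B < K

Consider each +1 ion: S⁺ still has 5 valence electrons; B⁺ still has 2 valence electrons; Al⁺ still has 2 valence electrons; K⁺ is the bare [Ar] core.
Core electrons are held far more tightly than valence electrons, so K tops the IE_2 order.
Valence configurations: S⁺ [Ne]3s²3p³, B⁺ [He]2s², Al⁺ [Ne]3s².
Approximate IE_2 values (kJ/mol): S 2252, B 2427, Al 1817, K 3052.
Putting it together, IE_2: Al < S < B < K.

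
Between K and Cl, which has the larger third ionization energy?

The third ionization energy removes an electron from the +2 ion. For each element: K²⁺ is already 1 electron into the core; Cl²⁺ still has 5 valence electrons.
Core electrons are held far more tightly than valence electrons, so K tops the IE_3 order.
The numbers (kJ/mol): K 4420, Cl 3822.
So the third ionization energies run Cl < K.

K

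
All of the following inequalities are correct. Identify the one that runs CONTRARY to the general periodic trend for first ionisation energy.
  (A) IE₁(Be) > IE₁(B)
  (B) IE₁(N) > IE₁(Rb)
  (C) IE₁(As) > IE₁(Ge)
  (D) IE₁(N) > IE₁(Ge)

(A)

The general trend: first ionisation energy increases across a period and decreases down a group.
(A) Be (period 2, group 2) vs B (period 2, group 13): the stated order contradicts the simple trend.
(B) N (period 2, group 15) vs Rb (period 5, group 1): the stated order agrees with the simple trend.
(C) As (period 4, group 15) vs Ge (period 4, group 14): the stated order agrees with the simple trend.
(D) N (period 2, group 15) vs Ge (period 4, group 14): the stated order agrees with the simple trend.
The exception is (A): removing B's lone 2p electron is easier than breaking Be's filled 2s².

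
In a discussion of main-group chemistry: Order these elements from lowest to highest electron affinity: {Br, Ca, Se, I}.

Ca, Se, I, Br

EA tends to increase across a period and decrease down a group, though the pattern is less regular than for IE or radius.
These span different periods and groups, so the two trends combine.
Se > Ca: Se lies to the right of Ca in period 4, so the across-period effect alone puts Se higher.
I > Se: period and group pull opposite ways; the across-period shift dominates (295 vs 195 kJ/mol).
Br > I: Br sits above I in group 17, so the down-group effect alone puts Br higher.
Approximate values (kJ/mol): Ca 2, Se 195, Br 325, I 295.
So from lowest to highest: Ca < Se < I < Br.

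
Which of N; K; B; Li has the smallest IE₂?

Consider each +1 ion: N⁺ still has 4 valence electrons; K⁺ is the bare [Ar] core; B⁺ still has 2 valence electrons; Li⁺ is the bare [He] core.
Breaking into a closed-shell core is much more expensive than removing a leftover valence electron — K and Li have the largest IE_2 here.
Valence configurations: N⁺ [He]2s²2p², B⁺ [He]2s².
Approximate IE_2 values (kJ/mol): N 2856, K 3052, B 2427, Li 7298.
Overall IE_2 order: B < N < K < Li.

B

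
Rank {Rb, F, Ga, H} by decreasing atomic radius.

H is in period 1, group 1; F is in period 2, group 17; Ga is in period 4, group 13; Rb is in period 5, group 1.
Across a period the added protons contract the valence shell; down a group each new principal shell makes the atom larger.
Neither a single period nor a single group — weigh both effects.
F > H: the two effects oppose for this pair; the down-group effect wins (64 vs 32 pm).
Ga > F: relative to F, both the across-period and down-group shifts push Ga's atomic radius up.
Rb > Ga: relative to Ga, both the across-period and down-group shifts push Rb's atomic radius up.
Approximate values (pm): H 32, F 64, Ga 124, Rb 210.
So from largest to smallest: Rb > Ga > F > H.

Rb, Ga, F, H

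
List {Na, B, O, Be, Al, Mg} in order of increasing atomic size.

O < B < Be < Al < Mg < Na

Moving right in a period, electrons are added to the same shell under a stronger nuclear pull, so atoms get smaller; moving down, a new shell is opened and atoms get larger.
These span different periods and groups, so the two trends combine.
B > O: B lies to the left of O in period 2, so the across-period effect alone puts B larger.
Be > B: both are in period 2; the period trend gives Be the larger value.
Al > Be: the two effects oppose for this pair; the down-group effect wins (126 vs 102 pm).
Mg > Al: both are in period 3; the period trend gives Mg the larger value.
Na > Mg: both are in period 3; the period trend gives Na the larger value.
Tabulated atomic radius (pm): Be 102, B 85, O 63, Na 155, Mg 139, Al 126.
So from smallest to largest: O < B < Be < Al < Mg < Na.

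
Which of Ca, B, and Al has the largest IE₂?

IE_2 is the cost of taking one more electron from the +1 cation: Ca⁺ still has 1 valence electron; B⁺ still has 2 valence electrons; Al⁺ still has 2 valence electrons.
All are still removing valence electrons, so compare the +1 ions as you would atoms: IE_2 generally rises across a period (higher Z_eff) and falls down a group (larger shell), subject to the usual subshell exceptions.
Valence configurations: Ca⁺ [Ar]4s¹, B⁺ [He]2s², Al⁺ [Ne]3s².
Approximate IE_2 values (kJ/mol): Ca 1145, B 2427, Al 1817.
Putting it together, IE_2: Ca < Al < B.

B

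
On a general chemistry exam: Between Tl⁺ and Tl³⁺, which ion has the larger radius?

Tl⁺

Both ions have Z = 81 protons, but Tl³⁺ has lost more electrons, so its remaining electrons feel a larger effective nuclear charge per electron and are pulled in more tightly.
Higher positive charge → smaller ion, so Tl⁺ > Tl³⁺.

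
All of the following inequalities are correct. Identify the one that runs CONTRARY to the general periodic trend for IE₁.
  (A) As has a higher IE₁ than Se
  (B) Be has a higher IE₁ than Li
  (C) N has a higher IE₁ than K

The general trend: IE₁ increases across a period and decreases down a group.
(A) As (period 4, group 15) vs Se (period 4, group 16): the stated order contradicts the simple trend.
(B) Be (period 2, group 2) vs Li (period 2, group 1): the stated order agrees with the simple trend.
(C) N (period 2, group 15) vs K (period 4, group 1): the stated order agrees with the simple trend.
The exception is (A): Se (4p⁴) ionizes more easily than half-filled As (4p³).

(A)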